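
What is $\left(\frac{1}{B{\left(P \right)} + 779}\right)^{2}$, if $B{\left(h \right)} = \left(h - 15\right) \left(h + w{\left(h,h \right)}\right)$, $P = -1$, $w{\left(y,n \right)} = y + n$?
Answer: $\frac{1}{683929} \approx 1.4621 \cdot 10^{-6}$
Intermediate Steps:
$w{\left(y,n \right)} = n + y$
$B{\left(h \right)} = 3 h \left(-15 + h\right)$ ($B{\left(h \right)} = \left(h - 15\right) \left(h + \left(h + h\right)\right) = \left(-15 + h\right) \left(h + 2 h\right) = \left(-15 + h\right) 3 h = 3 h \left(-15 + h\right)$)
$\left(\frac{1}{B{\left(P \right)} + 779}\right)^{2} = \left(\frac{1}{3 \left(-1\right) \left(-15 - 1\right) + 779}\right)^{2} = \left(\frac{1}{3 \left(-1\right) \left(-16\right) + 779}\right)^{2} = \left(\frac{1}{48 + 779}\right)^{2} = \left(\frac{1}{827}\right)^{2} = \frac{1}{683929}$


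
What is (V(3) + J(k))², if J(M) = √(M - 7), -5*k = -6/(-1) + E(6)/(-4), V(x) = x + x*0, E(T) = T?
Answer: (30 + I*√790)²/100 ≈ 1.1 + 16.864*I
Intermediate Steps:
V(x) = x (V(x) = x + 0 = x)
k = -9/10 (k = -(-6/(-1) + 6/(-4))/5 = -(-6*(-1) + 6*(-¼))/5 = -(6 - 3/2)/5 = -⅕*9/2 = -9/10 ≈ -0.90000)
J(M) = √(-7 + M)
(V(3) + J(k))² = (3 + √(-7 - 9/10))² = (3 + √(-79/10))² = (3 + I*√790/10)²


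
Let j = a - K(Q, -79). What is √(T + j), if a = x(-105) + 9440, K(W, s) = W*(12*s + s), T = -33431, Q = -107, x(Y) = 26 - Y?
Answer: 3*I*√14861 ≈ 365.72*I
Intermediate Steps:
K(W, s) = 13*W*s (K(W, s) = W*(13*s) = 13*W*s)
a = 9571 (a = (26 - 1*(-105)) + 9440 = (26 + 105) + 9440 = 131 + 9440 = 9571)
j = -100318 (j = 9571 - 13*(-107)*(-79) = 9571 - 1*109889 = 9571 - 109889 = -100318)
√(T + j) = √(-33431 - 100318) = √(-133749) = 3*I*√14861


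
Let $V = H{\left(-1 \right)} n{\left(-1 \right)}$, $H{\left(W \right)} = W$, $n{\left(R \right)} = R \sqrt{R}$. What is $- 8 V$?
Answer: $- 8 i \approx - 8.0 i$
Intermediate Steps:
$n{\left(R \right)} = R^{\frac{3}{2}}$
$V = i$ ($V = - \left(-1\right)^{\frac{3}{2}} = - \left(-1\right) i = i \approx 1.0 i$)
$- 8 V = - 8 i$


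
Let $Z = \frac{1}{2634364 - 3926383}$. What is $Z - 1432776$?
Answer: $- \frac{1851173814745}{1292019} \approx -1.4328 \cdot 10^{6}$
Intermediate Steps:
$Z = - \frac{1}{1292019}$ ($Z = \frac{1}{-1292019} = - \frac{1}{1292019} \approx -7.7398 \cdot 10^{-7}$)
$Z - 1432776 = - \frac{1}{1292019} - 1432776 = - \frac{1851173814745}{1292019}$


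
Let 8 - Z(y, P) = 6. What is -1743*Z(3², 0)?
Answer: -3486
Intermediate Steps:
Z(y, P) = 2 (Z(y, P) = 8 - 1*6 = 8 - 6 = 2)
-1743*Z(3², 0) = -1743*2 = -3486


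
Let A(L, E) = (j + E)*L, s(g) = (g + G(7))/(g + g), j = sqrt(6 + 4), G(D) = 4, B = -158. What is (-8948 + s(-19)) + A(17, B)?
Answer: -442077/38 + 17*sqrt(10) ≈ -11580.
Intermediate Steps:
j = sqrt(10) ≈ 3.1623
s(g) = (4 + g)/(2*g) (s(g) = (g + 4)/(g + g) = (4 + g)/((2*g)) = (4 + g)*(1/(2*g)) = (4 + g)/(2*g))
A(L, E) = L*(E + sqrt(10)) (A(L, E) = (sqrt(10) + E)*L = (E + sqrt(10))*L = L*(E + sqrt(10)))
(-8948 + s(-19)) + A(17, B) = (-8948 + (1/2)*(4 - 19)/(-19)) + 17*(-158 + sqrt(10)) = (-8948 + (1/2)*(-1/19)*(-15)) + (-2686 + 17*sqrt(10)) = (-8948 + 15/38) + (-2686 + 17*sqrt(10)) = -340009/38 + (-2686 + 17*sqrt(10)) = -442077/38 + 17*sqrt(10)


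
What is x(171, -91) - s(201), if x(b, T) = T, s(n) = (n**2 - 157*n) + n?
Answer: -9136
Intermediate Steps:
s(n) = n**2 - 156*n
x(171, -91) - s(201) = -91 - 201*(-156 + 201) = -91 - 201*45 = -91 - 1*9045 = -91 - 9045 = -9136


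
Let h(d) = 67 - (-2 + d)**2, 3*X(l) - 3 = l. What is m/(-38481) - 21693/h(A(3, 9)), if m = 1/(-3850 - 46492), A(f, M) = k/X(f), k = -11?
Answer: -168095629679501/83300051586 ≈ -2018.0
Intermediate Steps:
X(l) = 1 + l/3
A(f, M) = -11/(1 + f/3)
m = -1/50342 (m = 1/(-50342) = -1/50342 ≈ -1.9864e-5)
m/(-38481) - 21693/h(A(3, 9)) = -1/50342/(-38481) - 21693/(67 - (-2 - 33/(3 + 3))**2) = -1/50342*(-1/38481) - 21693/(67 - (-2 - 33/6)**2) = 1/1937210502 - 21693/(67 - (-2 - 33*1/6)**2) = 1/1937210502 - 21693/(67 - (-2 - 11/2)**2) = 1/1937210502 - 21693/(67 - (-15/2)**2) = 1/1937210502 - 21693/(67 - 1*225/4) = 1/1937210502 - 21693/(67 - 225/4) = 1/1937210502 - 21693/43/4 = 1/1937210502 - 21693*4/43 = 1/1937210502 - 86772/43 = -168095629679501/83300051586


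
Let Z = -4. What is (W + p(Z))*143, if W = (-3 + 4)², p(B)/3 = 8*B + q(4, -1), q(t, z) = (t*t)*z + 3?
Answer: -19162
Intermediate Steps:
q(t, z) = 3 + z*t² (q(t, z) = t²*z + 3 = z*t² + 3 = 3 + z*t²)
p(B) = -39 + 24*B (p(B) = 3*(8*B + (3 - 1*4²)) = 3*(8*B + (3 - 1*16)) = 3*(8*B + (3 - 16)) = 3*(8*B - 13) = 3*(-13 + 8*B) = -39 + 24*B)
W = 1 (W = 1² = 1)
(W + p(Z))*143 = (1 + (-39 + 24*(-4)))*143 = (1 + (-39 - 96))*143 = (1 - 135)*143 = -134*143 = -19162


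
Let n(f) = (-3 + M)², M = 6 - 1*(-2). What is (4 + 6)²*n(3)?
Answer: 2500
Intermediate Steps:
M = 8 (M = 6 + 2 = 8)
n(f) = 25 (n(f) = (-3 + 8)² = 5² = 25)
(4 + 6)²*n(3) = (4 + 6)²*25 = 10²*25 = 100*25 = 2500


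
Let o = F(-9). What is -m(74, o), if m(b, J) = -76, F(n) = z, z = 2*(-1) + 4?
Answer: 76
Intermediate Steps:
z = 2 (z = -2 + 4 = 2)
F(n) = 2
o = 2
-m(74, o) = -1*(-76) = 76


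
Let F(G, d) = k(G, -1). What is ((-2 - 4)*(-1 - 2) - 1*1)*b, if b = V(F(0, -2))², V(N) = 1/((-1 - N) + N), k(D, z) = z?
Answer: 17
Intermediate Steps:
F(G, d) = -1
V(N) = -1 (V(N) = 1/(-1) = -1)
b = 1 (b = (-1)² = 1)
((-2 - 4)*(-1 - 2) - 1*1)*b = ((-2 - 4)*(-1 - 2) - 1*1)*1 = (-6*(-3) - 1)*1 = (18 - 1)*1 = 17*1 = 17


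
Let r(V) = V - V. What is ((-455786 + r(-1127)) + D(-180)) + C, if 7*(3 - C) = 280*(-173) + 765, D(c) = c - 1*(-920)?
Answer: -3137626/7 ≈ -4.4823e+5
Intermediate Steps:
D(c) = 920 + c (D(c) = c + 920 = 920 + c)
C = 47696/7 (C = 3 - (280*(-173) + 765)/7 = 3 - (-48440 + 765)/7 = 3 - 1/7*(-47675) = 3 + 47675/7 = 47696/7 ≈ 6813.7)
r(V) = 0
((-455786 + r(-1127)) + D(-180)) + C = ((-455786 + 0) + (920 - 180)) + 47696/7 = (-455786 + 740) + 47696/7 = -455046 + 47696/7 = -3137626/7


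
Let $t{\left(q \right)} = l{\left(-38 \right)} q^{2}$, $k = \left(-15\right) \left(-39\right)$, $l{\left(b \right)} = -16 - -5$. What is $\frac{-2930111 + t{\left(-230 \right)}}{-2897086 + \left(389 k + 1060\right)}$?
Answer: $\frac{3512011}{2668461} \approx 1.3161$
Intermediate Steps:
$l{\left(b \right)} = -11$ ($l{\left(b \right)} = -16 + 5 = -11$)
$k = 585$
$t{\left(q \right)} = - 11 q^{2}$
$\frac{-2930111 + t{\left(-230 \right)}}{-2897086 + \left(389 k + 1060\right)} = \frac{-2930111 - 11 \left(-230\right)^{2}}{-2897086 + \left(389 \cdot 585 + 1060\right)} = \frac{-2930111 - 581900}{-2897086 + \left(227565 + 1060\right)} = \frac{-2930111 - 581900}{-2897086 + 228625} = - \frac{3512011}{-2668461} = \left(-3512011\right) \left(- \frac{1}{2668461}\right) = \frac{3512011}{2668461}$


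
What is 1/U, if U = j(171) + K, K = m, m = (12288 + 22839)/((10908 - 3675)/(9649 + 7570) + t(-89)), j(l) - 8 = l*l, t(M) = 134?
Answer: 2314579/68303972984 ≈ 3.3886e-5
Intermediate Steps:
j(l) = 8 + l² (j(l) = 8 + l*l = 8 + l²)
m = 604851813/2314579 (m = (12288 + 22839)/((10908 - 3675)/(9649 + 7570) + 134) = 35127/(7233/17219 + 134) = 35127/(2314579/17219) = 35127*(17219/2314579) = 604851813/2314579 ≈ 261.32)
K = 604851813/2314579 ≈ 261.32
U = 68303972984/2314579 (U = (8 + 171²) + 604851813/2314579 = (8 + 29241) + 604851813/2314579 = 29249 + 604851813/2314579 = 68303972984/2314579 ≈ 29510.)
1/U = 1/(68303972984/2314579) = 2314579/68303972984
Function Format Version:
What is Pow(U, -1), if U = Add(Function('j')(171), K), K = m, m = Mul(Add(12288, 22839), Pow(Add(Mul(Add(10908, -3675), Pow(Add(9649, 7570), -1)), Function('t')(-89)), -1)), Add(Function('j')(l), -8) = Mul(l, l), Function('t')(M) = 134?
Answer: Rational(2314579, 68303972984) ≈ 3.3886e-5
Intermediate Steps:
Function('j')(l) = Add(8, Pow(l, 2)) (Function('j')(l) = Add(8, Mul(l, l)) = Add(8, Pow(l, 2)))
m = Rational(604851813, 2314579) (m = Mul(Add(12288, 22839), Pow(Add(Mul(Add(10908, -3675), Pow(Add(9649, 7570), -1)), 134), -1)) = Mul(35127, Pow(Add(Mul(7233, Pow(17219, -1)), 134), -1)) = Mul(35127, Pow(Add(Mul(7233, Rational(1, 17219)), 134), -1)) = Mul(35127, Pow(Add(Rational(7233, 17219), 134), -1)) = Mul(35127, Pow(Rational(2314579, 17219), -1)) = Mul(35127, Rational(17219, 2314579)) = Rational(604851813, 2314579) ≈ 261.32)
K = Rational(604851813, 2314579) ≈ 261.32
U = Rational(68303972984, 2314579) (U = Add(Add(8, Pow(171, 2)), Rational(604851813, 2314579)) = Add(Add(8, 29241), Rational(604851813, 2314579)) = Add(29249, Rational(604851813, 2314579)) = Rational(68303972984, 2314579) ≈ 29510.)
Pow(U, -1) = Pow(Rational(68303972984, 2314579), -1) = Rational(2314579, 68303972984)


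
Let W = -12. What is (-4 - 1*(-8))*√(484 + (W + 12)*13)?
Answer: 88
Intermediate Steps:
(-4 - 1*(-8))*√(484 + (W + 12)*13) = (-4 - 1*(-8))*√(484 + (-12 + 12)*13) = (-4 + 8)*√(484 + 0*13) = 4*√(484 + 0) = 4*√484 = 4*22 = 88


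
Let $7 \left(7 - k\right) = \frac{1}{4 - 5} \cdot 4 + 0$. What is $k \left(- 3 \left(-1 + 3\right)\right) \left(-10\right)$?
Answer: $\frac{3180}{7} \approx 454.29$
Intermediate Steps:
$k = \frac{53}{7}$ ($k = 7 - \frac{\frac{1}{4 - 5} \cdot 4 + 0}{7} = 7 - \frac{\frac{1}{-1} \cdot 4 + 0}{7} = 7 - \frac{\left(-1\right) 4 + 0}{7} = 7 - \frac{-4 + 0}{7} = 7 - - \frac{4}{7} = 7 + \frac{4}{7} = \frac{53}{7} \approx 7.5714$)
$k \left(- 3 \left(-1 + 3\right)\right) \left(-10\right) = \frac{53 \left(- 3 \left(-1 + 3\right)\right)}{7} \left(-10\right) = \frac{53 \left(\left(-3\right) 2\right)}{7} \left(-10\right) = \frac{53}{7} \left(-6\right) \left(-10\right) = \left(- \frac{318}{7}\right) \left(-10\right) = \frac{3180}{7}$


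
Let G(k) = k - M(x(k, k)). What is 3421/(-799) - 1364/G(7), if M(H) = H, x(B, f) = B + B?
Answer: 1065889/5593 ≈ 190.58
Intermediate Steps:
x(B, f) = 2*B
G(k) = -k (G(k) = k - 2*k = -k)
3421/(-799) - 1364/G(7) = 3421/(-799) - 1364/((-1*7)) = 3421*(-1/799) - 1364/(-7) = -3421/799 - 1364*(-⅐) = -3421/799 + 1364/7 = 1065889/5593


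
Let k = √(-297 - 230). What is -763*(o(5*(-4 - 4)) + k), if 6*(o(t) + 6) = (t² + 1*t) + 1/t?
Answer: -46511717/240 - 763*I*√527 ≈ -1.938e+5 - 17516.0*I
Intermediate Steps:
k = I*√527 (k = √(-527) = I*√527 ≈ 22.956*I)
o(t) = -6 + t/6 + 1/(6*t) + t²/6 (o(t) = -6 + ((t² + 1*t) + 1/t)/6 = -6 + ((t² + t) + 1/t)/6 = -6 + ((t + t²) + 1/t)/6 = -6 + (t + 1/t + t²)/6 = -6 + (t/6 + 1/(6*t) + t²/6) = -6 + t/6 + 1/(6*t) + t²/6)
-763*(o(5*(-4 - 4)) + k) = -763*((1 + (5*(-4 - 4))*(-36 + 5*(-4 - 4) + (5*(-4 - 4))²))/(6*((5*(-4 - 4)))) + I*√527) = -763*((1 + (5*(-8))*(-36 + 5*(-8) + (5*(-8))²))/(6*((5*(-8)))) + I*√527) = -763*((⅙)*(1 - 40*(-36 - 40 + (-40)²))/(-40) + I*√527) = -763*((⅙)*(-1/40)*(1 - 40*(-36 - 40 + 1600)) + I*√527) = -763*((⅙)*(-1/40)*(1 - 40*1524) + I*√527) = -763*((⅙)*(-1/40)*(1 - 60960) + I*√527) = -763*((⅙)*(-1/40)*(-60959) + I*√527) = -763*(60959/240 + I*√527) = -46511717/240 - 763*I*√527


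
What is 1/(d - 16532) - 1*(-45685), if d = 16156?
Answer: 17177559/376 ≈ 45685.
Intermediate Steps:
1/(d - 16532) - 1*(-45685) = 1/(16156 - 16532) - 1*(-45685) = 1/(-376) + 45685 = -1/376 + 45685 = 17177559/376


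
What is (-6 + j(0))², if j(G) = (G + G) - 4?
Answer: 100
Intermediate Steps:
j(G) = -4 + 2*G (j(G) = 2*G - 4 = -4 + 2*G)
(-6 + j(0))² = (-6 + (-4 + 2*0))² = (-6 + (-4 + 0))² = (-6 - 4)² = (-10)² = 100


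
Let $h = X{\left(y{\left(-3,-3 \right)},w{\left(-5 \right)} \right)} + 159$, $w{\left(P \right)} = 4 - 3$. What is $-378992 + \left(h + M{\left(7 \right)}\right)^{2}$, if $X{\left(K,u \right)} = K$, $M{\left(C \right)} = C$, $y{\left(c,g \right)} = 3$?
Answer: $-350431$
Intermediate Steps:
$w{\left(P \right)} = 1$ ($w{\left(P \right)} = 4 - 3 = 1$)
$h = 162$ ($h = 3 + 159 = 162$)
$-378992 + \left(h + M{\left(7 \right)}\right)^{2} = -378992 + \left(162 + 7\right)^{2} = -378992 + 169^{2} = -378992 + 28561 = -350431$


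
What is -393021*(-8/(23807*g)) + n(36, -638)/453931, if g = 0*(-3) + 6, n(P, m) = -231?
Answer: 237867054651/10806735317 ≈ 22.011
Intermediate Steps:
g = 6 (g = 0 + 6 = 6)
-393021*(-8/(23807*g)) + n(36, -638)/453931 = -393021/((6/(-8))*23807) - 231/453931 = -393021/((6*(-⅛))*23807) - 231*1/453931 = -393021/((-¾*23807)) - 231/453931 = -393021/(-71421/4) - 231/453931 = -393021*(-4/71421) - 231/453931 = 524028/23807 - 231/453931 = 237867054651/10806735317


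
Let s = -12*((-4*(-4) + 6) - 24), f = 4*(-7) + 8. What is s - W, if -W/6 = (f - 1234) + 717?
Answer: -3198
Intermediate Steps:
f = -20 (f = -28 + 8 = -20)
s = 24 (s = -12*((16 + 6) - 24) = -12*(22 - 24) = -12*(-2) = 24)
W = 3222 (W = -6*((-20 - 1234) + 717) = -6*(-1254 + 717) = -6*(-537) = 3222)
s - W = 24 - 1*3222 = 24 - 3222 = -3198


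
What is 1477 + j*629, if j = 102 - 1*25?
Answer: 49910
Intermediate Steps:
j = 77 (j = 102 - 25 = 77)
1477 + j*629 = 1477 + 77*629 = 1477 + 48433 = 49910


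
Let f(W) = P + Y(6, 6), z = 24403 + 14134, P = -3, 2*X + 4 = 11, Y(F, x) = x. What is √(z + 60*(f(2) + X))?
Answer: √38927 ≈ 197.30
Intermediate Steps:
X = 7/2 (X = -2 + (½)*11 = -2 + 11/2 = 7/2 ≈ 3.5000)
z = 38537
f(W) = 3 (f(W) = -3 + 6 = 3)
√(z + 60*(f(2) + X)) = √(38537 + 60*(3 + 7/2)) = √(38537 + 60*(13/2)) = √(38537 + 390) = √38927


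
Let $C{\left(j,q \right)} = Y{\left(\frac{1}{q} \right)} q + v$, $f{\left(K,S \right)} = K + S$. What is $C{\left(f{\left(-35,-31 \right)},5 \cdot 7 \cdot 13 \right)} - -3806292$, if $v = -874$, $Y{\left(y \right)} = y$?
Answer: $3805419$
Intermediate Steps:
$C{\left(j,q \right)} = -873$ ($C{\left(j,q \right)} = \frac{q}{q} - 874 = 1 - 874 = -873$)
$C{\left(f{\left(-35,-31 \right)},5 \cdot 7 \cdot 13 \right)} - -3806292 = -873 - -3806292 = -873 + 3806292 = 3805419$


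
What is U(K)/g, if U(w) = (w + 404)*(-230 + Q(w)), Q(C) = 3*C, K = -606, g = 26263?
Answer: 413696/26263 ≈ 15.752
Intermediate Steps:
U(w) = (-230 + 3*w)*(404 + w) (U(w) = (w + 404)*(-230 + 3*w) = (404 + w)*(-230 + 3*w) = (-230 + 3*w)*(404 + w))
U(K)/g = (-92920 + 3*(-606)² + 982*(-606))/26263 = (-92920 + 3*367236 - 595092)*(1/26263) = (-92920 + 1101708 - 595092)*(1/26263) = 413696*(1/26263) = 413696/26263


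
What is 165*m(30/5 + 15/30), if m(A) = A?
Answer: 2145/2 ≈ 1072.5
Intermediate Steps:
165*m(30/5 + 15/30) = 165*(30/5 + 15/30) = 165*(30*(1/5) + 15*(1/30)) = 165*(6 + 1/2) = 165*(13/2) = 2145/2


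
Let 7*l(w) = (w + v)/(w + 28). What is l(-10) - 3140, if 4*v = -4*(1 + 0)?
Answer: -395651/126 ≈ -3140.1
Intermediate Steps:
v = -1 (v = (-4*(1 + 0))/4 = (-4*1)/4 = (¼)*(-4) = -1)
l(w) = (-1 + w)/(7*(28 + w)) (l(w) = ((w - 1)/(w + 28))/7 = ((-1 + w)/(28 + w))/7 = (-1 + w)/(7*(28 + w)))
l(-10) - 3140 = (-1 - 10)/(7*(28 - 10)) - 3140 = (⅐)*(-11)/18 - 3140 = (⅐)*(1/18)*(-11) - 3140 = -11/126 - 3140 = -395651/126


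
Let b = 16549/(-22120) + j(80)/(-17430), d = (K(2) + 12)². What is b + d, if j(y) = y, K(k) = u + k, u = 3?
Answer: 226804477/786840 ≈ 288.25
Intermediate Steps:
K(k) = 3 + k
d = 289 (d = ((3 + 2) + 12)² = (5 + 12)² = 17² = 289)
b = -592283/786840 (b = 16549/(-22120) + 80/(-17430) = 16549*(-1/22120) + 80*(-1/17430) = -16549/22120 - 8/1743 = -592283/786840 ≈ -0.75274)
b + d = -592283/786840 + 289 = 226804477/786840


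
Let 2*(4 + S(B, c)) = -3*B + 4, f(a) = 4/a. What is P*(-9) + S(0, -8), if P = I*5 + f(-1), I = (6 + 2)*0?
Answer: 34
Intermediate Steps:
I = 0 (I = 8*0 = 0)
S(B, c) = -2 - 3*B/2 (S(B, c) = -4 + (-3*B + 4)/2 = -4 + (4 - 3*B)/2 = -4 + (2 - 3*B/2) = -2 - 3*B/2)
P = -4 (P = 0*5 + 4/(-1) = 0 + 4*(-1) = 0 - 4 = -4)
P*(-9) + S(0, -8) = -4*(-9) + (-2 - 3/2*0) = 36 + (-2 + 0) = 36 - 2 = 34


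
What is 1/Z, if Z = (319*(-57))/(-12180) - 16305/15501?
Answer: 723380/319003 ≈ 2.2676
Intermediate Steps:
Z = 319003/723380 (Z = -18183*(-1/12180) - 16305*1/15501 = 209/140 - 5435/5167 = 319003/723380 ≈ 0.44099)
1/Z = 1/(319003/723380) = 723380/319003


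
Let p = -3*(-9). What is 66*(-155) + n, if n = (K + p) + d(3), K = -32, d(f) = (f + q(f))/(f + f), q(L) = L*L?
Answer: -10233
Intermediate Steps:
q(L) = L**2
d(f) = (f + f**2)/(2*f) (d(f) = (f + f**2)/(f + f) = (f + f**2)/((2*f)) = (f + f**2)*(1/(2*f)) = (f + f**2)/(2*f))
p = 27
n = -3 (n = (-32 + 27) + (1/2 + (1/2)*3) = -5 + (1/2 + 3/2) = -5 + 2 = -3)
66*(-155) + n = 66*(-155) - 3 = -10230 - 3 = -10233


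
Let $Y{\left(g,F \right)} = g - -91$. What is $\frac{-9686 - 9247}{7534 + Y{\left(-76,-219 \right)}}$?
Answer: $- \frac{18933}{7549} \approx -2.508$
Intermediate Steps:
$Y{\left(g,F \right)} = 91 + g$ ($Y{\left(g,F \right)} = g + 91 = 91 + g$)
$\frac{-9686 - 9247}{7534 + Y{\left(-76,-219 \right)}} = \frac{-9686 - 9247}{7534 + \left(91 - 76\right)} = - \frac{18933}{7534 + 15} = - \frac{18933}{7549}$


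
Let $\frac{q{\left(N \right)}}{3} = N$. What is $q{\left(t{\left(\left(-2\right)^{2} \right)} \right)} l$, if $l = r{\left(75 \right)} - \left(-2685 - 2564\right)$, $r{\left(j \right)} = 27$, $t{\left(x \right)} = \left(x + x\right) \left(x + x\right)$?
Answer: $1012992$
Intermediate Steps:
$t{\left(x \right)} = 4 x^{2}$ ($t{\left(x \right)} = 2 x 2 x = 4 x^{2}$)
$q{\left(N \right)} = 3 N$
$l = 5276$ ($l = 27 - \left(-2685 - 2564\right) = 27 - -5249 = 27 + 5249 = 5276$)
$q{\left(t{\left(\left(-2\right)^{2} \right)} \right)} l = 3 \cdot 4 \left(\left(-2\right)^{2}\right)^{2} \cdot 5276 = 3 \cdot 4 \cdot 4^{2} \cdot 5276 = 3 \cdot 4 \cdot 16 \cdot 5276 = 3 \cdot 64 \cdot 5276 = 192 \cdot 5276 = 1012992$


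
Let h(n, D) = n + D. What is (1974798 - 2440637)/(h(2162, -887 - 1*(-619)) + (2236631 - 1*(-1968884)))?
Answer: -465839/4207409 ≈ -0.11072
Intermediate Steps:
h(n, D) = D + n
(1974798 - 2440637)/(h(2162, -887 - 1*(-619)) + (2236631 - 1*(-1968884))) = (1974798 - 2440637)/(((-887 - 1*(-619)) + 2162) + (2236631 - 1*(-1968884))) = -465839/(((-887 + 619) + 2162) + (2236631 + 1968884)) = -465839/((-268 + 2162) + 4205515) = -465839/(1894 + 4205515) = -465839/4207409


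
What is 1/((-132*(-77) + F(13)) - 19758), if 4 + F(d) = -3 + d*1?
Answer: -1/9588 ≈ -0.00010430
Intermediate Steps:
F(d) = -7 + d (F(d) = -4 + (-3 + d*1) = -4 + (-3 + d) = -7 + d)
1/((-132*(-77) + F(13)) - 19758) = 1/((-132*(-77) + (-7 + 13)) - 19758) = 1/((10164 + 6) - 19758) = 1/(10170 - 19758) = 1/(-9588) = -1/9588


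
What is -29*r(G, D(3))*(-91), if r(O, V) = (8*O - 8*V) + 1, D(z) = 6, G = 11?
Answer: 108199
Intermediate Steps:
r(O, V) = 1 - 8*V + 8*O (r(O, V) = (-8*V + 8*O) + 1 = 1 - 8*V + 8*O)
-29*r(G, D(3))*(-91) = -29*(1 - 8*6 + 8*11)*(-91) = -29*(1 - 48 + 88)*(-91) = -29*41*(-91) = -1189*(-91) = 108199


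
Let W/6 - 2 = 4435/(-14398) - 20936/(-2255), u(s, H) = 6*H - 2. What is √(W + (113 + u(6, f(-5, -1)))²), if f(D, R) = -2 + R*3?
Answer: √1746405389302659030/16233745 ≈ 81.406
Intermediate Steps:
f(D, R) = -2 + 3*R
u(s, H) = -2 + 6*H
W = 1069111749/16233745 (W = 12 + 6*(4435/(-14398) - 20936/(-2255)) = 12 + 6*(4435*(-1/14398) - 20936*(-1/2255)) = 12 + 6*(-4435/14398 + 20936/2255) = 12 + 6*(291435603/32467490) = 12 + 874306809/16233745 = 1069111749/16233745 ≈ 65.857)
√(W + (113 + u(6, f(-5, -1)))²) = √(1069111749/16233745 + (113 + (-2 + 6*(-2 + 3*(-1))))²) = √(1069111749/16233745 + (113 + (-2 + 6*(-2 - 3)))²) = √(1069111749/16233745 + (113 + (-2 + 6*(-5)))²) = √(1069111749/16233745 + (113 + (-2 - 30))²) = √(1069111749/16233745 + (113 - 32)²) = √(1069111749/16233745 + 81²) = √(1069111749/16233745 + 6561) = √(107578712694/16233745) = √1746405389302659030/16233745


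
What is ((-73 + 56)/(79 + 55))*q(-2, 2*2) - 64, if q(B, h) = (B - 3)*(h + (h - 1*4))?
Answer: -4118/67 ≈ -61.463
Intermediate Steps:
q(B, h) = (-4 + 2*h)*(-3 + B) (q(B, h) = (-3 + B)*(h + (h - 4)) = (-3 + B)*(h + (-4 + h)) = (-3 + B)*(-4 + 2*h) = (-4 + 2*h)*(-3 + B))
((-73 + 56)/(79 + 55))*q(-2, 2*2) - 64 = ((-73 + 56)/(79 + 55))*(12 - 12*2 - 4*(-2) + 2*(-2)*(2*2)) - 64 = (-17/134)*(12 - 6*4 + 8 + 2*(-2)*4) - 64 = (-17*1/134)*(12 - 24 + 8 - 16) - 64 = -17/134*(-20) - 64 = 170/67 - 64 = -4118/67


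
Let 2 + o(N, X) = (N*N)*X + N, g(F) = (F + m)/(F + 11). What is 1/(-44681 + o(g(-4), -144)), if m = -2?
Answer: -49/2194693 ≈ -2.2327e-5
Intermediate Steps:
g(F) = (-2 + F)/(11 + F) (g(F) = (F - 2)/(F + 11) = (-2 + F)/(11 + F))
o(N, X) = -2 + N + X*N² (o(N, X) = -2 + ((N*N)*X + N) = -2 + (N²*X + N) = -2 + (X*N² + N) = -2 + (N + X*N²) = -2 + N + X*N²)
1/(-44681 + o(g(-4), -144)) = 1/(-44681 + (-2 + (-2 - 4)/(11 - 4) - 144*(-2 - 4)²/(11 - 4)²)) = 1/(-44681 + (-2 - 6/7 - 144*(-6/7)²)) = 1/(-44681 + (-2 - 6/7 - 144*36/49)) = 1/(-44681 + (-2 - 6/7 - 5184/49)) = 1/(-44681 - 5324/49) = 1/(-2194693/49) = -49/2194693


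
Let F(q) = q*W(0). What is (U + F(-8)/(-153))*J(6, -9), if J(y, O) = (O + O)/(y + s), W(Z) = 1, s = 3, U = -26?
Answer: 7940/153 ≈ 51.895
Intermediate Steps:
J(y, O) = 2*O/(3 + y) (J(y, O) = (O + O)/(y + 3) = (2*O)/(3 + y) = 2*O/(3 + y))
F(q) = q (F(q) = q*1 = q)
(U + F(-8)/(-153))*J(6, -9) = (-26 - 8/(-153))*(2*(-9)/(3 + 6)) = (-26 - 8*(-1/153))*(2*(-9)/9) = (-26 + 8/153)*(2*(-9)*(1/9)) = -3970/153*(-2) = 7940/153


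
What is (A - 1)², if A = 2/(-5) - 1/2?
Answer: 361/100 ≈ 3.6100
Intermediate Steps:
A = -9/10 (A = 2*(-⅕) - 1*½ = -⅖ - ½ = -9/10 ≈ -0.90000)
(A - 1)² = (-9/10 - 1)² = (-19/10)² = 361/100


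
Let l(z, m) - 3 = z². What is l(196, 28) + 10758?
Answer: 49177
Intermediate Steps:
l(z, m) = 3 + z²
l(196, 28) + 10758 = (3 + 196²) + 10758 = (3 + 38416) + 10758 = 38419 + 10758 = 49177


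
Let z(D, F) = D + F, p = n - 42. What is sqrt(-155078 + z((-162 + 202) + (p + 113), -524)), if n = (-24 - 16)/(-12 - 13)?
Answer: 3*I*sqrt(431915)/5 ≈ 394.32*I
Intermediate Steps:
n = 8/5 (n = -40/(-25) = -40*(-1/25) = 8/5 ≈ 1.6000)
p = -202/5 (p = 8/5 - 42 = -202/5 ≈ -40.400)
sqrt(-155078 + z((-162 + 202) + (p + 113), -524)) = sqrt(-155078 + (((-162 + 202) + (-202/5 + 113)) - 524)) = sqrt(-155078 + ((40 + 363/5) - 524)) = sqrt(-155078 + (563/5 - 524)) = sqrt(-155078 - 2057/5) = sqrt(-777447/5) = 3*I*sqrt(431915)/5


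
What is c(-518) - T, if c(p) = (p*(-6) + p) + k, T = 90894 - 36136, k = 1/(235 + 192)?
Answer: -22275735/427 ≈ -52168.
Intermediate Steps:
k = 1/427 ≈ 0.0023419
T = 54758
c(p) = 1/427 - 5*p (c(p) = (p*(-6) + p) + 1/427 = (-6*p + p) + 1/427 = -5*p + 1/427 = 1/427 - 5*p)
c(-518) - T = (1/427 - 5*(-518)) - 1*54758 = (1/427 + 2590) - 54758 = 1105931/427 - 54758 = -22275735/427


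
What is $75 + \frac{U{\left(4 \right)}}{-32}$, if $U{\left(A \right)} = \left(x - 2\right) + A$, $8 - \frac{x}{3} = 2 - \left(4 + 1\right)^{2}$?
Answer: $\frac{2305}{32} \approx 72.031$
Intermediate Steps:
$x = 93$ ($x = 24 - 3 \left(2 - \left(4 + 1\right)^{2}\right) = 24 - 3 \left(2 - 5^{2}\right) = 24 - 3 \left(2 - 25\right) = 24 - -69 = 24 + 69 = 93$)
$U{\left(A \right)} = 91 + A$ ($U{\left(A \right)} = \left(93 - 2\right) + A = 91 + A$)
$75 + \frac{U{\left(4 \right)}}{-32} = 75 + \frac{91 + 4}{-32} = 75 + 95 \left(- \frac{1}{32}\right) = 75 - \frac{95}{32} = \frac{2305}{32}$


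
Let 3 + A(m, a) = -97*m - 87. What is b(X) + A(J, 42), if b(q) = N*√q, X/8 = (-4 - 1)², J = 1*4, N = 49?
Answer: -478 + 490*√2 ≈ 214.96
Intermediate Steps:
J = 4
A(m, a) = -90 - 97*m (A(m, a) = -3 + (-97*m - 87) = -3 + (-87 - 97*m) = -90 - 97*m)
X = 200 (X = 8*(-4 - 1)² = 8*(-5)² = 8*25 = 200)
b(q) = 49*√q
b(X) + A(J, 42) = 49*√200 + (-90 - 97*4) = 49*(10*√2) + (-90 - 388) = 490*√2 - 478 = -478 + 490*√2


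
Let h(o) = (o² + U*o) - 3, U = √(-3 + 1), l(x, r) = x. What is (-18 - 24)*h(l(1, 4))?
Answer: 84 - 42*I*√2 ≈ 84.0 - 59.397*I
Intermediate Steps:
U = I*√2 (U = √(-2) = I*√2 ≈ 1.4142*I)
h(o) = -3 + o² + I*o*√2 (h(o) = (o² + (I*√2)*o) - 3 = (o² + I*o*√2) - 3 = -3 + o² + I*o*√2)
(-18 - 24)*h(l(1, 4)) = (-18 - 24)*(-3 + 1² + I*1*√2) = -42*(-3 + 1 + I*√2) = -42*(-2 + I*√2) = 84 - 42*I*√2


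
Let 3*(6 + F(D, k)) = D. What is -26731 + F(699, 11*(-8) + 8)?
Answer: -26504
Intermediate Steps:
F(D, k) = -6 + D/3
-26731 + F(699, 11*(-8) + 8) = -26731 + (-6 + (1/3)*699) = -26731 + (-6 + 233) = -26731 + 227 = -26504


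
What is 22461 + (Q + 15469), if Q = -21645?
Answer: 16285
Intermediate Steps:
22461 + (Q + 15469) = 22461 + (-21645 + 15469) = 22461 - 6176 = 16285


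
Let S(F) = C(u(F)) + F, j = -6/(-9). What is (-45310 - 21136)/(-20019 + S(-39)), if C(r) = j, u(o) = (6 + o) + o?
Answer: 99669/30086 ≈ 3.3128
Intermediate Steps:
j = ⅔ (j = -6*(-⅑) = ⅔ ≈ 0.66667)
u(o) = 6 + 2*o
C(r) = ⅔
S(F) = ⅔ + F
(-45310 - 21136)/(-20019 + S(-39)) = (-45310 - 21136)/(-20019 + (⅔ - 39)) = -66446/(-20019 - 115/3) = -66446/(-60172/3) = -66446*(-3/60172) = 99669/30086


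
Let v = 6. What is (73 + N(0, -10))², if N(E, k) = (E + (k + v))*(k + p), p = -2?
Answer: 14641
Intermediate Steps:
N(E, k) = (-2 + k)*(6 + E + k) (N(E, k) = (E + (k + 6))*(k - 2) = (E + (6 + k))*(-2 + k) = (6 + E + k)*(-2 + k) = (-2 + k)*(6 + E + k))
(73 + N(0, -10))² = (73 + (-12 + (-10)² - 2*0 + 4*(-10) + 0*(-10)))² = (73 + (-12 + 100 + 0 - 40 + 0))² = (73 + 48)² = 121² = 14641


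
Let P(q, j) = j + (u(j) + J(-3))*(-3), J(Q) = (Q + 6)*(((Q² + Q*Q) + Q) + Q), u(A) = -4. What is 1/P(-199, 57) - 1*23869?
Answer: -930892/39 ≈ -23869.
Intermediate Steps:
J(Q) = (6 + Q)*(2*Q + 2*Q²) (J(Q) = (6 + Q)*(((Q² + Q²) + Q) + Q) = (6 + Q)*((2*Q² + Q) + Q) = (6 + Q)*((Q + 2*Q²) + Q) = (6 + Q)*(2*Q + 2*Q²))
P(q, j) = -96 + j (P(q, j) = j + (-4 + 2*(-3)*(6 + (-3)² + 7*(-3)))*(-3) = j + (-4 + 2*(-3)*(6 + 9 - 21))*(-3) = j + (-4 + 2*(-3)*(-6))*(-3) = j + (-4 + 36)*(-3) = j + 32*(-3) = j - 96 = -96 + j)
1/P(-199, 57) - 1*23869 = 1/(-96 + 57) - 1*23869 = 1/(-39) - 23869 = -1/39 - 23869 = -930892/39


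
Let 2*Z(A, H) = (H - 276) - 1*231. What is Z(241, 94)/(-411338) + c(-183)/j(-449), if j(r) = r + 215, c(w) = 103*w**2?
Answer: -157650630525/10694788 ≈ -14741.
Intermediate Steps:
j(r) = 215 + r
Z(A, H) = -507/2 + H/2 (Z(A, H) = ((H - 276) - 1*231)/2 = ((-276 + H) - 231)/2 = (-507 + H)/2 = -507/2 + H/2)
Z(241, 94)/(-411338) + c(-183)/j(-449) = (-507/2 + (1/2)*94)/(-411338) + (103*(-183)**2)/(215 - 449) = (-507/2 + 47)*(-1/411338) + (103*33489)/(-234) = -413/2*(-1/411338) + 3449367*(-1/234) = 413/822676 - 383263/26 = -157650630525/10694788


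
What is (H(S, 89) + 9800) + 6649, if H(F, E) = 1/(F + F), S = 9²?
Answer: 2664739/162 ≈ 16449.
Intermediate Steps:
S = 81
H(F, E) = 1/(2*F)
(H(S, 89) + 9800) + 6649 = ((½)/81 + 9800) + 6649 = ((½)*(1/81) + 9800) + 6649 = (1/162 + 9800) + 6649 = 1587601/162 + 6649 = 2664739/162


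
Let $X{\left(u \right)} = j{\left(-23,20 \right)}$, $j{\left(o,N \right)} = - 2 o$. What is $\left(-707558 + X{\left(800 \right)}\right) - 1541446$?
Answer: $-2248958$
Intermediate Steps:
$X{\left(u \right)} = 46$ ($X{\left(u \right)} = \left(-2\right) \left(-23\right) = 46$)
$\left(-707558 + X{\left(800 \right)}\right) - 1541446 = \left(-707558 + 46\right) - 1541446 = -707512 - 1541446 = -2248958$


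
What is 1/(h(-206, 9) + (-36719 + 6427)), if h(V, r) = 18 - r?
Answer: -1/30283 ≈ -3.3022e-5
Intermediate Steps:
1/(h(-206, 9) + (-36719 + 6427)) = 1/((18 - 1*9) + (-36719 + 6427)) = 1/((18 - 9) - 30292) = 1/(9 - 30292) = 1/(-30283) = -1/30283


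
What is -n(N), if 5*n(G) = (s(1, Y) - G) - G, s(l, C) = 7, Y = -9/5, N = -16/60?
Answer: -113/75 ≈ -1.5067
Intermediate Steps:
N = -4/15 (N = -16*1/60 = -4/15 ≈ -0.26667)
Y = -9/5 (Y = -9*⅕ = -9/5 ≈ -1.8000)
n(G) = 7/5 - 2*G/5 (n(G) = ((7 - G) - G)/5 = (7 - 2*G)/5 = 7/5 - 2*G/5)
-n(N) = -(7/5 - ⅖*(-4/15)) = -(7/5 + 8/75) = -1*113/75 = -113/75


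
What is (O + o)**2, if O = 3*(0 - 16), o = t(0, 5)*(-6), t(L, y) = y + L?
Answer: 6084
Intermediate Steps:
t(L, y) = L + y
o = -30 (o = (0 + 5)*(-6) = 5*(-6) = -30)
O = -48 (O = 3*(-16) = -48)
(O + o)**2 = (-48 - 30)**2 = (-78)**2 = 6084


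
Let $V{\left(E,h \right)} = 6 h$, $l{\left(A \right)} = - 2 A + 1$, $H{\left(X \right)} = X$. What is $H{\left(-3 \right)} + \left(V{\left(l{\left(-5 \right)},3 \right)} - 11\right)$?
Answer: $4$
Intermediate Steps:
$l{\left(A \right)} = 1 - 2 A$
$H{\left(-3 \right)} + \left(V{\left(l{\left(-5 \right)},3 \right)} - 11\right) = -3 + \left(6 \cdot 3 - 11\right) = -3 + \left(18 - 11\right) = -3 + 7 = 4$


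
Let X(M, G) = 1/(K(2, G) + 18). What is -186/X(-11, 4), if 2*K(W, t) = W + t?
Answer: -3906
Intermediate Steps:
K(W, t) = W/2 + t/2 (K(W, t) = (W + t)/2 = W/2 + t/2)
X(M, G) = 1/(19 + G/2) (X(M, G) = 1/(((1/2)*2 + G/2) + 18) = 1/((1 + G/2) + 18) = 1/(19 + G/2))
-186/X(-11, 4) = -186/(2/(38 + 4)) = -186/(2/42) = -186/(2*(1/42)) = -186/1/21 = -186*21 = -3906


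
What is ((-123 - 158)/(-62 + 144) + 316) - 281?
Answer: 2589/82 ≈ 31.573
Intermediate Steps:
((-123 - 158)/(-62 + 144) + 316) - 281 = (-281/82 + 316) - 281 = 25631/82 - 281 = 2589/82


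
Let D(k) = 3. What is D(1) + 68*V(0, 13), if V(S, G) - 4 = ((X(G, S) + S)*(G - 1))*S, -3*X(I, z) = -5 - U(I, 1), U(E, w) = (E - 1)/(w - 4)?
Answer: 275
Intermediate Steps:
U(E, w) = (-1 + E)/(-4 + w)
X(I, z) = 16/9 - I/9 (X(I, z) = -(-5 - (-1 + I)/(-4 + 1))/3 = -(-5 - (-1 + I)/(-3))/3 = -(-5 - (-1)*(-1 + I)/3)/3 = -(-5 - (1/3 - I/3))/3 = -(-5 + (-1/3 + I/3))/3 = -(-16/3 + I/3)/3 = 16/9 - I/9)
V(S, G) = 4 + S*(-1 + G)*(16/9 + S - G/9) (V(S, G) = 4 + (((16/9 - G/9) + S)*(G - 1))*S = 4 + ((16/9 + S - G/9)*(-1 + G))*S = 4 + ((-1 + G)*(16/9 + S - G/9))*S = 4 + S*(-1 + G)*(16/9 + S - G/9))
D(1) + 68*V(0, 13) = 3 + 68*(4 - 1*0**2 + 13*0**2 - 1/9*0*(16 - 1*13) + (1/9)*13*0*(16 - 1*13)) = 3 + 68*(4 - 1*0 + 13*0 - 1/9*0*(16 - 13) + (1/9)*13*0*(16 - 13)) = 3 + 68*(4 + 0 + 0 - 1/9*0*3 + (1/9)*13*0*3) = 3 + 68*(4 + 0 + 0 + 0 + 0) = 3 + 68*4 = 3 + 272 = 275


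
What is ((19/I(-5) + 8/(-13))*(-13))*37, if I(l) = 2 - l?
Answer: -7067/7 ≈ -1009.6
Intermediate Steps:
((19/I(-5) + 8/(-13))*(-13))*37 = ((19/(2 - 1*(-5)) + 8/(-13))*(-13))*37 = ((19/(2 + 5) + 8*(-1/13))*(-13))*37 = ((19/7 - 8/13)*(-13))*37 = ((191/91)*(-13))*37 = -191/7*37 = -7067/7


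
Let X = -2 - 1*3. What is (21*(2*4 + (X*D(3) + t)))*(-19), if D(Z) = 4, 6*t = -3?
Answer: 9975/2 ≈ 4987.5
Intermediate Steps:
t = -½ (t = (⅙)*(-3) = -½ ≈ -0.50000)
X = -5 (X = -2 - 3 = -5)
(21*(2*4 + (X*D(3) + t)))*(-19) = (21*(2*4 + (-5*4 - ½)))*(-19) = (21*(8 + (-20 - ½)))*(-19) = (21*(8 - 41/2))*(-19) = (21*(-25/2))*(-19) = -525/2*(-19) = 9975/2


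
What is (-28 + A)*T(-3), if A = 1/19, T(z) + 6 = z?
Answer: 4779/19 ≈ 251.53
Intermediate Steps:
T(z) = -6 + z
A = 1/19 ≈ 0.052632
(-28 + A)*T(-3) = (-28 + 1/19)*(-6 - 3) = -531/19*(-9) = 4779/19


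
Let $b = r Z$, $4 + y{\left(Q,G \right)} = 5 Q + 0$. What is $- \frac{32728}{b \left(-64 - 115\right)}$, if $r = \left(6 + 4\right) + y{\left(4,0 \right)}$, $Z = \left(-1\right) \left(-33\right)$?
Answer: $\frac{16364}{76791} \approx 0.2131$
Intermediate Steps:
$y{\left(Q,G \right)} = -4 + 5 Q$ ($y{\left(Q,G \right)} = -4 + \left(5 Q + 0\right) = -4 + 5 Q$)
$Z = 33$
$r = 26$ ($r = \left(6 + 4\right) + \left(-4 + 5 \cdot 4\right) = 10 + \left(-4 + 20\right) = 10 + 16 = 26$)
$b = 858$ ($b = 26 \cdot 33 = 858$)
$- \frac{32728}{b \left(-64 - 115\right)} = - \frac{32728}{858 \left(-64 - 115\right)} = - \frac{32728}{858 \left(-179\right)} = - \frac{32728}{-153582} = \left(-32728\right) \left(- \frac{1}{153582}\right) = \frac{16364}{76791}$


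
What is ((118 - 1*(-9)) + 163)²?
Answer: 84100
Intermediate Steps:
((118 - 1*(-9)) + 163)² = ((118 + 9) + 163)² = (127 + 163)² = 290² = 84100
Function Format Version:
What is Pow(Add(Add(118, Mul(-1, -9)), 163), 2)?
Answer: 84100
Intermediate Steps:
Pow(Add(Add(118, Mul(-1, -9)), 163), 2) = Pow(Add(Add(118, 9), 163), 2) = Pow(Add(127, 163), 2) = Pow(290, 2) = 84100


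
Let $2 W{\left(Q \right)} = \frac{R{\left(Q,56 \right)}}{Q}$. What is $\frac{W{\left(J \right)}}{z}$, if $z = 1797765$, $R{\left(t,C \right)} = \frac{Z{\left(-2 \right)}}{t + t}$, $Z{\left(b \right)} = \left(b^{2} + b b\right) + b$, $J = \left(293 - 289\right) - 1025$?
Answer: $\frac{1}{1249375962910} \approx 8.004 \cdot 10^{-13}$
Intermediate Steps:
$J = -1021$ ($J = 4 - 1025 = -1021$)
$Z{\left(b \right)} = b + 2 b^{2}$ ($Z{\left(b \right)} = \left(b^{2} + b^{2}\right) + b = 2 b^{2} + b = b + 2 b^{2}$)
$R{\left(t,C \right)} = \frac{3}{t}$ ($R{\left(t,C \right)} = \frac{\left(-2\right) \left(1 + 2 \left(-2\right)\right)}{t + t} = \frac{\left(-2\right) \left(1 - 4\right)}{2 t} = \left(-2\right) \left(-3\right) \frac{1}{2 t} = 6 \frac{1}{2 t} = \frac{3}{t}$)
$W{\left(Q \right)} = \frac{3}{2 Q^{2}}$ ($W{\left(Q \right)} = \frac{\frac{3}{Q} \frac{1}{Q}}{2} = \frac{3 \frac{1}{Q^{2}}}{2} = \frac{3}{2 Q^{2}}$)
$\frac{W{\left(J \right)}}{z} = \frac{\frac{3}{2} \cdot \frac{1}{1042441}}{1797765} = \frac{3}{2} \cdot \frac{1}{1042441} \cdot \frac{1}{1797765} = \frac{3}{2084882} \cdot \frac{1}{1797765} = \frac{1}{1249375962910}$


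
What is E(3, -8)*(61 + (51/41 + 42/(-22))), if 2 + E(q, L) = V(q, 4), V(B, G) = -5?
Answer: -190477/451 ≈ -422.34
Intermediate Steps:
E(q, L) = -7 (E(q, L) = -2 - 5 = -7)
E(3, -8)*(61 + (51/41 + 42/(-22))) = -7*(61 + (51/41 + 42/(-22))) = -7*(61 + (51*(1/41) + 42*(-1/22))) = -7*(61 + (51/41 - 21/11)) = -7*(61 - 300/451) = -7*27211/451 = -190477/451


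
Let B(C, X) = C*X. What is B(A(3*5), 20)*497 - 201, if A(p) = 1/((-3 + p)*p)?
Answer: -1312/9 ≈ -145.78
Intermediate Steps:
A(p) = 1/(p*(-3 + p))
B(A(3*5), 20)*497 - 201 = ((1/(((3*5))*(-3 + 3*5)))*20)*497 - 201 = ((1/(15*(-3 + 15)))*20)*497 - 201 = (((1/15)/12)*20)*497 - 201 = (((1/15)*(1/12))*20)*497 - 201 = ((1/180)*20)*497 - 201 = (⅑)*497 - 201 = 497/9 - 201 = -1312/9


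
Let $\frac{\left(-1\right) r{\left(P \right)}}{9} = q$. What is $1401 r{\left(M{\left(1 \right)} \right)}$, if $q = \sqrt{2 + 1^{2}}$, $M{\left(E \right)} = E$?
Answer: $- 12609 \sqrt{3} \approx -21839.0$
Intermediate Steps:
$q = \sqrt{3}$ ($q = \sqrt{2 + 1} = \sqrt{3} \approx 1.732$)
$r{\left(P \right)} = - 9 \sqrt{3}$
$1401 r{\left(M{\left(1 \right)} \right)} = 1401 \left(- 9 \sqrt{3}\right) = - 12609 \sqrt{3}$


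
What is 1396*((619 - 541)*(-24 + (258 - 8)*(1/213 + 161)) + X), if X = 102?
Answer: 311008320680/71 ≈ 4.3804e+9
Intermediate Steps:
1396*((619 - 541)*(-24 + (258 - 8)*(1/213 + 161)) + X) = 1396*((619 - 541)*(-24 + (258 - 8)*(1/213 + 161)) + 102) = 1396*(78*(-24 + 250*(1/213 + 161)) + 102) = 1396*(78*(-24 + 250*(34294/213)) + 102) = 1396*(78*(-24 + 8573500/213) + 102) = 1396*(78*(8568388/213) + 102) = 1396*(222778088/71 + 102) = 1396*(222785330/71) = 311008320680/71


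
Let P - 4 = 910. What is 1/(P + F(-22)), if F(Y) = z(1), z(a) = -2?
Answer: 1/912 ≈ 0.0010965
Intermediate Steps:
F(Y) = -2
P = 914 (P = 4 + 910 = 914)
1/(P + F(-22)) = 1/(914 - 2) = 1/912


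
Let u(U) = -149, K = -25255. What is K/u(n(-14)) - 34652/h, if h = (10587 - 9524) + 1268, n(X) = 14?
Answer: 53706257/347319 ≈ 154.63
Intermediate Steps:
h = 2331 (h = 1063 + 1268 = 2331)
K/u(n(-14)) - 34652/h = -25255/(-149) - 34652/2331 = -25255*(-1/149) - 34652*1/2331 = 25255/149 - 34652/2331 = 53706257/347319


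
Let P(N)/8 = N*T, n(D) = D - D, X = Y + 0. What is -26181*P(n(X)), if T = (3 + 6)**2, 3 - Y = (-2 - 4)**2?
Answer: 0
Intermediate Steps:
Y = -33 (Y = 3 - (-2 - 4)**2 = 3 - 1*(-6)**2 = 3 - 1*36 = 3 - 36 = -33)
T = 81 (T = 9**2 = 81)
X = -33 (X = -33 + 0 = -33)
n(D) = 0
P(N) = 648*N (P(N) = 8*(N*81) = 8*(81*N) = 648*N)
-26181*P(n(X)) = -16965288*0 = -26181*0 = 0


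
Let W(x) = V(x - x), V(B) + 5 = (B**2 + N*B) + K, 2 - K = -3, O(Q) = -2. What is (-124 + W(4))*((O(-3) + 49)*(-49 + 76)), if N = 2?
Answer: -157356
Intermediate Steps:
K = 5 (K = 2 - 1*(-3) = 2 + 3 = 5)
V(B) = B**2 + 2*B (V(B) = -5 + ((B**2 + 2*B) + 5) = -5 + (5 + B**2 + 2*B) = B**2 + 2*B)
W(x) = 0 (W(x) = (x - x)*(2 + (x - x)) = 0*(2 + 0) = 0*2 = 0)
(-124 + W(4))*((O(-3) + 49)*(-49 + 76)) = (-124 + 0)*((-2 + 49)*(-49 + 76)) = -5828*27 = -124*1269 = -157356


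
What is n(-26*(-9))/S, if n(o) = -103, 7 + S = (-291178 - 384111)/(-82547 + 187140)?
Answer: 10773079/1407440 ≈ 7.6544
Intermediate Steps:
S = -1407440/104593 (S = -7 + (-291178 - 384111)/(-82547 + 187140) = -7 - 675289/104593 = -1407440/104593 ≈ -13.456)
n(-26*(-9))/S = -103/(-1407440/104593) = -103*(-104593/1407440) = 10773079/1407440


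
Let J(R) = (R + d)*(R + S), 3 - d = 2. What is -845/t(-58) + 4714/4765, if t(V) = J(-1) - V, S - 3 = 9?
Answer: -3753013/276370 ≈ -13.580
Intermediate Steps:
S = 12 (S = 3 + 9 = 12)
d = 1 (d = 3 - 1*2 = 3 - 2 = 1)
J(R) = (1 + R)*(12 + R) (J(R) = (R + 1)*(R + 12) = (1 + R)*(12 + R))
t(V) = -V (t(V) = (12 + (-1)**2 + 13*(-1)) - V = (12 + 1 - 13) - V = 0 - V = -V)
-845/t(-58) + 4714/4765 = -845/((-1*(-58))) + 4714/4765 = -845/58 + 4714*(1/4765) = -845*1/58 + 4714/4765 = -845/58 + 4714/4765 = -3753013/276370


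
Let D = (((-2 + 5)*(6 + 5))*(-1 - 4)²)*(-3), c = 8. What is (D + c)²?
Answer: 6086089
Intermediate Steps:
D = -2475 (D = ((3*11)*(-5)²)*(-3) = (33*25)*(-3) = 825*(-3) = -2475)
(D + c)² = (-2475 + 8)² = (-2467)² = 6086089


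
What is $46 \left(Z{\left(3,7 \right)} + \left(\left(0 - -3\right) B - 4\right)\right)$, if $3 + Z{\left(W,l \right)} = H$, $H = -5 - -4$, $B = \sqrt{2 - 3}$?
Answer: $-368 + 138 i \approx -368.0 + 138.0 i$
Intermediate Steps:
$B = i$ ($B = \sqrt{-1} = i \approx 1.0 i$)
$H = -1$ ($H = -5 + 4 = -1$)
$Z{\left(W,l \right)} = -4$ ($Z{\left(W,l \right)} = -3 - 1 = -4$)
$46 \left(Z{\left(3,7 \right)} + \left(\left(0 - -3\right) B - 4\right)\right) = 46 \left(-4 - \left(4 - \left(0 - -3\right) i\right)\right) = 46 \left(-4 - \left(4 - \left(0 + 3\right) i\right)\right) = 46 \left(-4 - \left(4 - 3 i\right)\right) = 46 \left(-8 + 3 i\right) = -368 + 138 i$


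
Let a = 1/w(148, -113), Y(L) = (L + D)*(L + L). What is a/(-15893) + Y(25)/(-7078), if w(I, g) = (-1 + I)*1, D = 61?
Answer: -5022986189/8268063069 ≈ -0.60752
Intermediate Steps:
w(I, g) = -1 + I
Y(L) = 2*L*(61 + L) (Y(L) = (L + 61)*(L + L) = (61 + L)*(2*L) = 2*L*(61 + L))
a = 1/147 (a = 1/(-1 + 148) = 1/147 ≈ 0.0068027)
a/(-15893) + Y(25)/(-7078) = (1/147)/(-15893) + (2*25*(61 + 25))/(-7078) = (1/147)*(-1/15893) + (2*25*86)*(-1/7078) = -1/2336271 + 4300*(-1/7078) = -1/2336271 - 2150/3539 = -5022986189/8268063069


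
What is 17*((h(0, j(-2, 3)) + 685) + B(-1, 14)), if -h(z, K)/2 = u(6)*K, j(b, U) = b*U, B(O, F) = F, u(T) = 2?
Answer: 12291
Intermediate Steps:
j(b, U) = U*b
h(z, K) = -4*K
17*((h(0, j(-2, 3)) + 685) + B(-1, 14)) = 17*((-12*(-2) + 685) + 14) = 17*((-4*(-6) + 685) + 14) = 17*((24 + 685) + 14) = 17*(709 + 14) = 17*723 = 12291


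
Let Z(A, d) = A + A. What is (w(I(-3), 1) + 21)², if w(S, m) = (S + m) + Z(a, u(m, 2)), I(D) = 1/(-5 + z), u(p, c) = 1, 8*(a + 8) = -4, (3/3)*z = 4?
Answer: 16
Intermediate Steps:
z = 4
a = -17/2 (a = -8 + (⅛)*(-4) = -8 - ½ = -17/2 ≈ -8.5000)
Z(A, d) = 2*A
I(D) = -1 (I(D) = 1/(-5 + 4) = 1/(-1) = -1)
w(S, m) = -17 + S + m (w(S, m) = (S + m) + 2*(-17/2) = (S + m) - 17 = -17 + S + m)
(w(I(-3), 1) + 21)² = ((-17 - 1 + 1) + 21)² = (-17 + 21)² = 4² = 16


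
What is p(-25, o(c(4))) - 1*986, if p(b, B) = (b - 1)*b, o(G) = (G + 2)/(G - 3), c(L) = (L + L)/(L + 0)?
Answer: -336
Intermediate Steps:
c(L) = 2 (c(L) = (2*L)/L = 2)
o(G) = (2 + G)/(-3 + G)
p(b, B) = b*(-1 + b) (p(b, B) = (-1 + b)*b = b*(-1 + b))
p(-25, o(c(4))) - 1*986 = -25*(-1 - 25) - 1*986 = -25*(-26) - 986 = 650 - 986 = -336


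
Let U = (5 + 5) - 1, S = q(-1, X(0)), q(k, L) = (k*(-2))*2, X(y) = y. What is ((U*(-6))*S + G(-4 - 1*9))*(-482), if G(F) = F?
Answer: 110378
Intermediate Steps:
q(k, L) = -4*k (q(k, L) = -2*k*2 = -4*k)
S = 4 (S = -4*(-1) = 4)
U = 9 (U = 10 - 1 = 9)
((U*(-6))*S + G(-4 - 1*9))*(-482) = ((9*(-6))*4 + (-4 - 1*9))*(-482) = (-54*4 + (-4 - 9))*(-482) = (-216 - 13)*(-482) = -229*(-482) = 110378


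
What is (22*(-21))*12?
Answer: -5544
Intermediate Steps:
(22*(-21))*12 = -462*12 = -5544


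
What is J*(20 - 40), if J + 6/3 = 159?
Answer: -3140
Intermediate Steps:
J = 157 (J = -2 + 159 = 157)
J*(20 - 40) = 157*(20 - 40) = 157*(-20) = -3140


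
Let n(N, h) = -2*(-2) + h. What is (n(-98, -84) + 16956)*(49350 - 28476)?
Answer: 352269624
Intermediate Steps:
n(N, h) = 4 + h
(n(-98, -84) + 16956)*(49350 - 28476) = ((4 - 84) + 16956)*(49350 - 28476) = (-80 + 16956)*20874 = 16876*20874 = 352269624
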